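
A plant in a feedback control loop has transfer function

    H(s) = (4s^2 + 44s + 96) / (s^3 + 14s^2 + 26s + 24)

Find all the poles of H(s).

s = -1 + j, -1 - j, -12

The poles are the roots of the denominator s^3 + 14s^2 + 26s + 24 = 0.
Trying s = -12: the polynomial evaluates to 0, so (s + 12) is a factor.
Dividing out leaves s^2 + 2s + 2 = 0.
The quadratic formula then gives s = -1 ± 1j.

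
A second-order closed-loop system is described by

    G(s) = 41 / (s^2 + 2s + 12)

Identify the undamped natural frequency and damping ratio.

ωₙ ≈ 3.464 rad/s, ζ ≈ 0.2887

Compare the denominator to the standard form s^2 + 2ζωₙs + ωₙ².
ωₙ² = 12, so ωₙ = √12 ≈ 3.464 rad/s.
2ζωₙ = 2, so ζ = 2/(2·√12) ≈ 0.2887.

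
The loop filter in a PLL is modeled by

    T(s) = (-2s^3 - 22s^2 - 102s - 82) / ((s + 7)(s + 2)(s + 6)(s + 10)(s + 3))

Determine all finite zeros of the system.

Set the numerator to zero: -2s^3 - 22s^2 - 102s - 82 = 0, i.e. -2·(s^3 + 11s^2 + 51s + 41) = 0.
Factoring: (s^2 + 10s + 41)(s + 1) = 0.

s = -5 + 4j, -5 - 4j, -1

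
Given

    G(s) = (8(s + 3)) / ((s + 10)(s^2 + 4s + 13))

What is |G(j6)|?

|G(j6)| ≈ 0.1384

Substitute s = j6: numerator = 24 + j48, denominator = -374 + j102.
|G(j6)| = |24 + j48| / |-374 + j102| = 53.666 / 387.66 ≈ 0.1384.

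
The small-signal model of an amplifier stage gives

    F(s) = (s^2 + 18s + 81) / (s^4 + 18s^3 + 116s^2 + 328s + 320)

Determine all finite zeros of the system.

Set the numerator to zero: s^2 + 18s + 81 = 0.
Factoring: (s + 9)^2 = 0.

s = -9, -9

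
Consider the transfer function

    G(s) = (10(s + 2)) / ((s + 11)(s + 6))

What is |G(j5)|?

Substitute s = j5: numerator = 20 + j50, denominator = 41 + j85.
|G(j5)| = |20 + j50| / |41 + j85| = 53.852 / 94.372 ≈ 0.5706.

|G(j5)| ≈ 0.5706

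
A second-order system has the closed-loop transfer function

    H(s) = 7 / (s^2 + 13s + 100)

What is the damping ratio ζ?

Compare the denominator to the standard form s^2 + 2ζωₙs + ωₙ².
ωₙ² = 100, so ωₙ = 10 rad/s.
2ζωₙ = 13, so ζ = 13/(2·10) = 0.65.

ζ = 0.65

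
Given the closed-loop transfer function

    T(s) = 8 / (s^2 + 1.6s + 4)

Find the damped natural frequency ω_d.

ω_d ≈ 1.833 rad/s

Comparing s^2 + 1.6s + 4 to s^2 + 2ζωₙs + ωₙ²: ωₙ = 2 rad/s and ζ = 1.6/(2·2) = 0.4.
ζωₙ = 1.6/2 = 0.8, so ω_d = ωₙ√(1−ζ²) = √(ωₙ² − (ζωₙ)²) = √(4 − 0.8²) = √3.36 ≈ 1.833 rad/s.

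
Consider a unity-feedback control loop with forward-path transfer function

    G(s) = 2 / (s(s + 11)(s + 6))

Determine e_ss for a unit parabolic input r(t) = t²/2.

G(s) has one pole at the origin.
This is a Type 1 system; Ka = lim_{s→0} s^2·G(s) = 0, so the steady-state error for a parabola input is infinite.

e_ss = ∞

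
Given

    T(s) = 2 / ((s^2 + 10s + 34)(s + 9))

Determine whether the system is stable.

The poles can be read from the denominator factors: s = -5 ± 3j, -9.
Since all poles lie strictly in the left half-plane, the system is stable.

stable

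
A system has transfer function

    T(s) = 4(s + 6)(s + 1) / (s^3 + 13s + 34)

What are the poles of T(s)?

s = 1 + 4j, 1 - 4j, -2

The poles are the roots of the denominator s^3 + 13s + 34 = 0.
Trying s = -2: the polynomial evaluates to 0, so (s + 2) is a factor.
Dividing out leaves s^2 - 2s + 17 = 0.
The quadratic formula then gives s = 1 ± 4j.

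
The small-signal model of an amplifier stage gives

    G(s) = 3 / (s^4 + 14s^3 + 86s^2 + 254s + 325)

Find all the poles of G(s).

s = -4 ± 3j, -3 ± 2j

The poles are the roots of the denominator s^4 + 14s^3 + 86s^2 + 254s + 325 = 0.
No real roots exist; factor into two real quadratics: (s^2 + 8s + 25)(s^2 + 6s + 13) = 0.
Each quadratic gives a conjugate pair via the quadratic formula.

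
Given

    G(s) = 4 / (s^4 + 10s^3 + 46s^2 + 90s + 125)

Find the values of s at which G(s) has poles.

s = -4 + 3j, -4 - 3j, -1 + 2j, -1 - 2j

The poles are the roots of the denominator s^4 + 10s^3 + 46s^2 + 90s + 125 = 0.
No real roots exist; factor into two real quadratics: (s^2 + 8s + 25)(s^2 + 2s + 5) = 0.
Each quadratic gives a conjugate pair via the quadratic formula.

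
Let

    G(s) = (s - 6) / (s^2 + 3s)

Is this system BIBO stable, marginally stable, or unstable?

marginally stable

The denominator s^2 + 3s factors as s(s + 3), giving poles at s = 0, -3.
Since the simple pole(s) at s = 0 lie on the jω-axis with none in the right half-plane, the system is marginally stable.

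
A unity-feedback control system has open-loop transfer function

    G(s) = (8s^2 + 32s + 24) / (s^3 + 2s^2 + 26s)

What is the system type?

Factor s from the denominator: s^3 + 2s^2 + 26s = s·(s^2 + 2s + 26).
There is 1 pole at the origin, so the system is Type 1.

Type 1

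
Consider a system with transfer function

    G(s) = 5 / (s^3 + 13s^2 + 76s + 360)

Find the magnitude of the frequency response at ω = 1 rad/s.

Substitute s = j1: numerator = 5, denominator = 347 + j75.
|G(j1)| = |5| / |347 + j75| = 5 / 355.01 ≈ 0.01408.

|G(j1)| ≈ 0.01408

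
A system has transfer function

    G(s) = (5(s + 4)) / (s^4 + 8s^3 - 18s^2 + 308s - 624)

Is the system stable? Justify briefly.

The denominator s^4 + 8s^3 - 18s^2 + 308s - 624 factors as (s^2 - 2s + 26)(s - 2)(s + 12), giving poles at s = 1 + 5j, 1 - 5j, 2, -12.
Since the pole(s) at s = 1 + 5j, 1 - 5j, 2 lie in the right half-plane, the system is unstable.

unstable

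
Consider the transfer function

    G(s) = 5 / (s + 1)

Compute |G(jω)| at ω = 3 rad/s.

Substitute s = j3: numerator = 5, denominator = 1 + j3.
|G(j3)| = |5| / |1 + j3| = 5 / 3.1623 ≈ 1.581.

|G(j3)| ≈ 1.581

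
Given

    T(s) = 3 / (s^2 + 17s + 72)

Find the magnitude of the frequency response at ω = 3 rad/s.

|T(j3)| ≈ 0.03701

Substitute s = j3: numerator = 3, denominator = 63 + j51.
|T(j3)| = |3| / |63 + j51| = 3 / 81.056 ≈ 0.03701.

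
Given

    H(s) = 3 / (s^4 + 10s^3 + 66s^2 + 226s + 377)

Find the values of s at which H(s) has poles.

s = -3 + 2j, -3 - 2j, -2 + 5j, -2 - 5j

The poles are the roots of the denominator s^4 + 10s^3 + 66s^2 + 226s + 377 = 0.
No real roots exist; factor into two real quadratics: (s^2 + 6s + 13)(s^2 + 4s + 29) = 0.
Each quadratic gives a conjugate pair via the quadratic formula.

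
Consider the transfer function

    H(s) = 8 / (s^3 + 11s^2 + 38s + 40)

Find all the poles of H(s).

The poles are the roots of the denominator s^3 + 11s^2 + 38s + 40 = 0.
Trying s = -5: the polynomial evaluates to 0, so (s + 5) is a factor.
Dividing out leaves s^2 + 6s + 8 = 0.
Factoring the quadratic: (s + 2)(s + 4) = 0.

s = -5, -2, -4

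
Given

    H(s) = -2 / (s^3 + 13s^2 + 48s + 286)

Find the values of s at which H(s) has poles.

The poles are the roots of the denominator s^3 + 13s^2 + 48s + 286 = 0.
Trying s = -11: the polynomial evaluates to 0, so (s + 11) is a factor.
Dividing out leaves s^2 + 2s + 26 = 0.
The quadratic formula then gives s = -1 ± 5j.

s = -1 ± 5j, -11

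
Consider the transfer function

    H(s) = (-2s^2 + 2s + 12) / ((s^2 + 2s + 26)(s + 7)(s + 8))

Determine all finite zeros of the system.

Set the numerator to zero: -2s^2 + 2s + 12 = 0, i.e. -2·(s^2 - s - 6) = 0.
Factoring: (s + 2)(s - 3) = 0.

s = -2, 3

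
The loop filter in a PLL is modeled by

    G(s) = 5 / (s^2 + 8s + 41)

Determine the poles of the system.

The poles are the roots of the denominator s^2 + 8s + 41 = 0.
Using the quadratic formula: s = (-8 ± √(-100))/2 = -4 ± 5j.

s = -4 + 5j, -4 - 5j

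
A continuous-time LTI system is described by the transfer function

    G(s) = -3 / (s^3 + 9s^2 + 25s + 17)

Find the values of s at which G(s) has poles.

The poles are the roots of the denominator s^3 + 9s^2 + 25s + 17 = 0.
Trying s = -1: the polynomial evaluates to 0, so (s + 1) is a factor.
Dividing out leaves s^2 + 8s + 17 = 0.
The quadratic formula then gives s = -4 ± 1j.

s = -4 + j, -4 - j, -1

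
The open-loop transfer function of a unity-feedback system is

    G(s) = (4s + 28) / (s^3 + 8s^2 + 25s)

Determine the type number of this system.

Type 1

Factor s from the denominator: s^3 + 8s^2 + 25s = s·(s^2 + 8s + 25).
There is 1 pole at the origin, so the system is Type 1.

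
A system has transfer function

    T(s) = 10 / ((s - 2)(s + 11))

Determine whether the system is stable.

The poles can be read from the denominator factors: s = 2, -11.
Since the pole(s) at s = 2 lie in the right half-plane, the system is unstable.

unstable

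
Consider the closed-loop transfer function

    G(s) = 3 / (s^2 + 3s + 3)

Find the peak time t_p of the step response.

t_p ≈ 3.628 s

Comparing s^2 + 3s + 3 to s^2 + 2ζωₙs + ωₙ²: ωₙ = √3 ≈ 1.732 rad/s and ζ = 3/(2·√3) ≈ 0.8660.
ζωₙ = 3/2 = 1.5, so ω_d = ωₙ√(1−ζ²) = √(ωₙ² − (ζωₙ)²) = √(3 − 1.5²) = √0.75 ≈ 0.8660 rad/s.
t_p = π/ω_d = π/0.8660 ≈ 3.628 s.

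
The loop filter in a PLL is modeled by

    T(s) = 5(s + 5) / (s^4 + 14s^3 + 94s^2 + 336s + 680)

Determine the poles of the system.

The poles are the roots of the denominator s^4 + 14s^3 + 94s^2 + 336s + 680 = 0.
No real roots exist; factor into two real quadratics: (s^2 + 10s + 34)(s^2 + 4s + 20) = 0.
Each quadratic gives a conjugate pair via the quadratic formula.

s = -5 ± 3j, -2 ± 4j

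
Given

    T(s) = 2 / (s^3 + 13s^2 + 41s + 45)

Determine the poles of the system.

The poles are the roots of the denominator s^3 + 13s^2 + 41s + 45 = 0.
Trying s = -9: the polynomial evaluates to 0, so (s + 9) is a factor.
Dividing out leaves s^2 + 4s + 5 = 0.
The quadratic formula then gives s = -2 ± 1j.

s = -2 ± j, -9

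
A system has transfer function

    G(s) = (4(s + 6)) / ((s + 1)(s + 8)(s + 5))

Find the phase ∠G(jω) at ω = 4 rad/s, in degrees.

∠G(j4) ≈ -107.5°

At s = j4: numerator = 24 + j16, denominator = -184 + j148.
∠G = ∠num − ∠den = 33.690° − (141.19°) = -107.5°.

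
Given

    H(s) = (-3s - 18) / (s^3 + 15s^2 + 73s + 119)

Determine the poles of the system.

The poles are the roots of the denominator s^3 + 15s^2 + 73s + 119 = 0.
Trying s = -7: the polynomial evaluates to 0, so (s + 7) is a factor.
Dividing out leaves s^2 + 8s + 17 = 0.
The quadratic formula then gives s = -4 ± 1j.

s = -4 + j, -4 - j, -7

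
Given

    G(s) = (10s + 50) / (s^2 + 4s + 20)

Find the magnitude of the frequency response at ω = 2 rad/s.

Substitute s = j2: numerator = 50 + j20, denominator = 16 + j8.
|G(j2)| = |50 + j20| / |16 + j8| = 53.852 / 17.889 ≈ 3.010.

|G(j2)| ≈ 3.010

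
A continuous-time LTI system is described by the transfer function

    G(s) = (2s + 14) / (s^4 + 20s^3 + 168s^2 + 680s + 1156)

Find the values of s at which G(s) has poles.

s = -5 + 3j, -5 - 3j, -5 + 3j, -5 - 3j

The poles are the roots of the denominator s^4 + 20s^3 + 168s^2 + 680s + 1156 = 0.
No real roots exist; factor into two real quadratics: (s^2 + 10s + 34)(s^2 + 10s + 34) = 0.
Each quadratic gives a conjugate pair via the quadratic formula.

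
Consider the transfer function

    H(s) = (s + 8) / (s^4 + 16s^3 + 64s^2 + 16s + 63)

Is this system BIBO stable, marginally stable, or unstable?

The denominator s^4 + 16s^3 + 64s^2 + 16s + 63 factors as (s^2 + 1)(s + 9)(s + 7), giving poles at s = ±j, -9, -7.
Since the simple pole(s) at s = ±j lie on the jω-axis with none in the right half-plane, the system is marginally stable.

marginally stable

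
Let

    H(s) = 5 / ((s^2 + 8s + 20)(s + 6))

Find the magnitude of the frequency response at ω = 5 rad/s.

Substitute s = j5: numerator = 5, denominator = -230 + j215.
|H(j5)| = |5| / |-230 + j215| = 5 / 314.84 ≈ 0.01588.

|H(j5)| ≈ 0.01588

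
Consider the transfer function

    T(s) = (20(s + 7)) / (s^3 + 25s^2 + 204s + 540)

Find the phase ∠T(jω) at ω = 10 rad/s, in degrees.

∠T(j10) ≈ -97.04°

At s = j10: numerator = 140 + j200, denominator = -1960 + j1040.
∠T = ∠num − ∠den = 55.008° − (152.05°) = -97.04°.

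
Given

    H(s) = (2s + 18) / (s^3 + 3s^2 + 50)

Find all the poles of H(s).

s = 1 ± 3j, -5

The poles are the roots of the denominator s^3 + 3s^2 + 50 = 0.
Trying s = -5: the polynomial evaluates to 0, so (s + 5) is a factor.
Dividing out leaves s^2 - 2s + 10 = 0.
The quadratic formula then gives s = 1 ± 3j.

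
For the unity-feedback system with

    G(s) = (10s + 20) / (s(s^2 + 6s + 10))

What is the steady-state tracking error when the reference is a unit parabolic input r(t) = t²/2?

G(s) has one pole at the origin.
This is a Type 1 system; Ka = lim_{s→0} s^2·G(s) = 0, so the steady-state error for a parabola input is infinite.

e_ss = ∞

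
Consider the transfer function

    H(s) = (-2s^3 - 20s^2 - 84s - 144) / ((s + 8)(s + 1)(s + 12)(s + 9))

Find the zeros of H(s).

s = -3 ± 3j, -4

Set the numerator to zero: -2s^3 - 20s^2 - 84s - 144 = 0, i.e. -2·(s^3 + 10s^2 + 42s + 72) = 0.
Factoring: (s^2 + 6s + 18)(s + 4) = 0.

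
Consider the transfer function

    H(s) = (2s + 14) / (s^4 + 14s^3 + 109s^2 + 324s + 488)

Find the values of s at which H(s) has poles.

The poles are the roots of the denominator s^4 + 14s^3 + 109s^2 + 324s + 488 = 0.
No real roots exist; factor into two real quadratics: (s^2 + 10s + 61)(s^2 + 4s + 8) = 0.
Each quadratic gives a conjugate pair via the quadratic formula.

s = -5 ± 6j, -2 ± 2j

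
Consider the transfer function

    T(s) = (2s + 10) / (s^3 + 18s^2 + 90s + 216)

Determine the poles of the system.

The poles are the roots of the denominator s^3 + 18s^2 + 90s + 216 = 0.
Trying s = -12: the polynomial evaluates to 0, so (s + 12) is a factor.
Dividing out leaves s^2 + 6s + 18 = 0.
The quadratic formula then gives s = -3 ± 3j.

s = -3 ± 3j, -12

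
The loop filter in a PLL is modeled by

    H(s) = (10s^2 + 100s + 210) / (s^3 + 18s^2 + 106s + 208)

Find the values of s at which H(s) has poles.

The poles are the roots of the denominator s^3 + 18s^2 + 106s + 208 = 0.
Trying s = -8: the polynomial evaluates to 0, so (s + 8) is a factor.
Dividing out leaves s^2 + 10s + 26 = 0.
The quadratic formula then gives s = -5 ± 1j.

s = -8, -5 ± j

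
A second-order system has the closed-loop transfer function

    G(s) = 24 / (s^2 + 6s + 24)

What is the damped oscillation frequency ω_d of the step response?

Comparing s^2 + 6s + 24 to s^2 + 2ζωₙs + ωₙ²: ωₙ = √24 ≈ 4.899 rad/s and ζ = 6/(2·√24) ≈ 0.6124.
ζωₙ = 6/2 = 3, so ω_d = ωₙ√(1−ζ²) = √(ωₙ² − (ζωₙ)²) = √(24 − 3²) = √15 ≈ 3.873 rad/s.

ω_d ≈ 3.873 rad/s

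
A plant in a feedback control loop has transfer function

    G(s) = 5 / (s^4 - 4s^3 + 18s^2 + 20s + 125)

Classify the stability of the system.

The denominator s^4 - 4s^3 + 18s^2 + 20s + 125 factors as (s^2 + 2s + 5)(s^2 - 6s + 25), giving poles at s = -1 ± 2j, 3 ± 4j.
Since the pole(s) at s = 3 + 4j, 3 - 4j lie in the right half-plane, the system is unstable.

unstable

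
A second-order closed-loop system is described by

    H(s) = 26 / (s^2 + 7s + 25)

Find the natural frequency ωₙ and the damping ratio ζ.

Compare the denominator to the standard form s^2 + 2ζωₙs + ωₙ².
ωₙ² = 25, so ωₙ = 5 rad/s.
2ζωₙ = 7, so ζ = 7/(2·5) = 0.7.
With ζ = 0.7 the response is underdamped.

ωₙ = 5 rad/s, ζ = 0.7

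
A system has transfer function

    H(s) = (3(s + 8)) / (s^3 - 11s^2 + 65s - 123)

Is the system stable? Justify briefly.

unstable

The denominator s^3 - 11s^2 + 65s - 123 factors as (s - 3)(s^2 - 8s + 41), giving poles at s = 3, 4 ± 5j.
Since the pole(s) at s = 3, 4 + 5j, 4 - 5j lie in the right half-plane, the system is unstable.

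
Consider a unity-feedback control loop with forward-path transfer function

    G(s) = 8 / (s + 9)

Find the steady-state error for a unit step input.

G(s) has no poles at the origin.
This is a Type 0 system. Kp = lim_{s→0} G(s) = 8/9.
e_ss = 1/(1 + Kp) = 1/(1 + 8/9) = 9/17 ≈ 0.5294.

e_ss = 0.5294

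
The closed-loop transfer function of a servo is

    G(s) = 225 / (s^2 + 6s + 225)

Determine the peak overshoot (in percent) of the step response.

%OS ≈ 52.7%

Comparing s^2 + 6s + 225 to s^2 + 2ζωₙs + ωₙ²: ωₙ = 15 rad/s and ζ = 6/(2·15) = 0.2.
%OS = 100·exp(−πζ/√(1−ζ²)) = 100·exp(−π·0.2/√(1−0.2²)) ≈ 52.7%.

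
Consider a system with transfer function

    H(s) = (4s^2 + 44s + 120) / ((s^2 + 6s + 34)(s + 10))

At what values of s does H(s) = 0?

Set the numerator to zero: 4s^2 + 44s + 120 = 0, i.e. 4·(s^2 + 11s + 30) = 0.
Factoring: (s + 5)(s + 6) = 0.

s = -5, -6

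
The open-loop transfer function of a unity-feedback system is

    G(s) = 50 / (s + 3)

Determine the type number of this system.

The denominator has no factor of s at the origin — no free integrator — so this is a Type 0 system.

Type 0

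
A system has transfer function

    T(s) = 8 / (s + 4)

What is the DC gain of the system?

Set s = 0: T(0) = (8) / (4) = 2.

T(0) = 2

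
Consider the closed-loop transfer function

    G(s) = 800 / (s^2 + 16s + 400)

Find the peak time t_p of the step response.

Comparing s^2 + 16s + 400 to s^2 + 2ζωₙs + ωₙ²: ωₙ = 20 rad/s and ζ = 16/(2·20) = 0.4.
ζωₙ = 16/2 = 8, so ω_d = ωₙ√(1−ζ²) = √(ωₙ² − (ζωₙ)²) = √(400 − 8²) = √336 ≈ 18.33 rad/s.
t_p = π/ω_d = π/18.33 ≈ 0.1714 s.

t_p ≈ 0.1714 s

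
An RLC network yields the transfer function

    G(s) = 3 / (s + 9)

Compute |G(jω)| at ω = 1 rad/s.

|G(j1)| ≈ 0.3313

Substitute s = j1: numerator = 3, denominator = 9 + j1.
|G(j1)| = |3| / |9 + j1| = 3 / 9.0554 ≈ 0.3313.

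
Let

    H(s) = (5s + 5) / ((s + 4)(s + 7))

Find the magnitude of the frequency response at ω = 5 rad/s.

|H(j5)| ≈ 0.4629

Substitute s = j5: numerator = 5 + j25, denominator = 3 + j55.
|H(j5)| = |5 + j25| / |3 + j55| = 25.495 / 55.082 ≈ 0.4629.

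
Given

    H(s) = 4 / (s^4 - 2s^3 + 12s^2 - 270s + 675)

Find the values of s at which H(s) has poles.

s = -3 + 6j, -3 - 6j, 5, 3

The poles are the roots of the denominator s^4 - 2s^3 + 12s^2 - 270s + 675 = 0.
Trying s = 5: the polynomial evaluates to 0, so (s - 5) is a factor.
Dividing out leaves s^3 + 3s^2 + 27s - 135 = 0.
This factors further as (s^2 + 6s + 45)(s - 3) = 0.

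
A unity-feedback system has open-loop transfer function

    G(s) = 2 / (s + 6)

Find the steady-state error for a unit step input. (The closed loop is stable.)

e_ss = 0.7500

G(s) has no poles at the origin.
This is a Type 0 system. Kp = lim_{s→0} G(s) = 2/6 = 1/3.
e_ss = 1/(1 + Kp) = 1/(1 + 1/3) = 3/4 ≈ 0.7500.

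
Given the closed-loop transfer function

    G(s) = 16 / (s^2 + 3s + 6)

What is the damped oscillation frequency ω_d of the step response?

Comparing s^2 + 3s + 6 to s^2 + 2ζωₙs + ωₙ²: ωₙ = √6 ≈ 2.449 rad/s and ζ = 3/(2·√6) ≈ 0.6124.
ζωₙ = 3/2 = 1.5, so ω_d = ωₙ√(1−ζ²) = √(ωₙ² − (ζωₙ)²) = √(6 − 1.5²) = √3.75 ≈ 1.936 rad/s.

ω_d ≈ 1.936 rad/s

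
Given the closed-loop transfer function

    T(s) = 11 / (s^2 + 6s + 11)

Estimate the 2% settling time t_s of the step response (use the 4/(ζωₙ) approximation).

Comparing s^2 + 6s + 11 to s^2 + 2ζωₙs + ωₙ²: ωₙ = √11 ≈ 3.317 rad/s and ζ = 6/(2·√11) ≈ 0.9045.
ζωₙ = 6/2 = 3, so t_s ≈ 4/(ζωₙ) = 4/3 ≈ 1.333 s.

t_s ≈ 1.333 s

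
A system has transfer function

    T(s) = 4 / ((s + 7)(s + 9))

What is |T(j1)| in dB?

|T(j1)|_dB ≈ -24.1 dB

Substitute s = j1: numerator = 4, denominator = 62 + j16.
|T(j1)| = |4| / |62 + j16| = 4 / 64.031 ≈ 0.06247.
In decibels: 20·log₁₀(0.06247) ≈ -24.1 dB.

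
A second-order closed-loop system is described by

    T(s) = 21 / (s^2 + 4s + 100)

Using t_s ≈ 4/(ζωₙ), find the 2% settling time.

t_s ≈ 2 s

Comparing s^2 + 4s + 100 to s^2 + 2ζωₙs + ωₙ²: ωₙ = 10 rad/s and ζ = 4/(2·10) = 0.2.
ζωₙ = 4/2 = 2, so t_s ≈ 4/(ζωₙ) = 4/2 = 2 s.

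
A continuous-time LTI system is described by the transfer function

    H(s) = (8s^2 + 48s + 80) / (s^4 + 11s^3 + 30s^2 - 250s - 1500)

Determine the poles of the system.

s = -5 ± 5j, -6, 5

The poles are the roots of the denominator s^4 + 11s^3 + 30s^2 - 250s - 1500 = 0.
Trying s = -6: the polynomial evaluates to 0, so (s + 6) is a factor.
Dividing out leaves s^3 + 5s^2 - 250 = 0.
This factors further as (s^2 + 10s + 50)(s - 5) = 0.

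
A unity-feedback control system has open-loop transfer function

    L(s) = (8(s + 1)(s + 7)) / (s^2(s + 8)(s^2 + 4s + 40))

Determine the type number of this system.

Type 2

The denominator has 2 factors of s at the origin (free integrators), so this is a Type 2 system.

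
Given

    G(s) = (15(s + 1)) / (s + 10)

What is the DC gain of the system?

Set s = 0: G(0) = (15) / (10) = 3/2.

G(0) = 3/2 ≈ 1.500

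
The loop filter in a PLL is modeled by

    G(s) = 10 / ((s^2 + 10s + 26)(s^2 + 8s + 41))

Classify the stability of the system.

stable

The poles can be read from the denominator factors: s = -5 ± j, -4 ± 5j.
Since all poles lie strictly in the left half-plane, the system is stable.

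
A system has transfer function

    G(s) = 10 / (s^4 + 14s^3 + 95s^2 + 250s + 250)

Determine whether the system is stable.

stable

The denominator s^4 + 14s^3 + 95s^2 + 250s + 250 factors as (s^2 + 4s + 5)(s^2 + 10s + 50), giving poles at s = -2 + j, -2 - j, -5 + 5j, -5 - 5j.
Since all poles lie strictly in the left half-plane, the system is stable.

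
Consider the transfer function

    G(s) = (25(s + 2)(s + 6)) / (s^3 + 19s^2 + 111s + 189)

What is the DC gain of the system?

G(0) = 100/63 ≈ 1.587

Set s = 0: G(0) = (300) / (189) = 100/63.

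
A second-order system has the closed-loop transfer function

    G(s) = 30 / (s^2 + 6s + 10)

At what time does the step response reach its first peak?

Comparing s^2 + 6s + 10 to s^2 + 2ζωₙs + ωₙ²: ωₙ = √10 ≈ 3.162 rad/s and ζ = 6/(2·√10) ≈ 0.9487.
ζωₙ = 6/2 = 3, so ω_d = ωₙ√(1−ζ²) = √(ωₙ² − (ζωₙ)²) = √(10 − 3²) = √1 = 1 rad/s.
t_p = π/ω_d = π/1 ≈ 3.142 s.

t_p ≈ 3.142 s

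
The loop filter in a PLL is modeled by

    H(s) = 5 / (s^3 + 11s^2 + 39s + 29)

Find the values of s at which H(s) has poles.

s = -5 + 2j, -5 - 2j, -1

The poles are the roots of the denominator s^3 + 11s^2 + 39s + 29 = 0.
Trying s = -1: the polynomial evaluates to 0, so (s + 1) is a factor.
Dividing out leaves s^2 + 10s + 29 = 0.
The quadratic formula then gives s = -5 ± 2j.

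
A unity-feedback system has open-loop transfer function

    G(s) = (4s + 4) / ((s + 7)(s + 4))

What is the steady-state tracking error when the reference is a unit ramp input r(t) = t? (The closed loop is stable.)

G(s) has no poles at the origin.
This is a Type 0 system; Kv = lim_{s→0} s·G(s) = 0, so the steady-state error for a ramp input is infinite.

e_ss = ∞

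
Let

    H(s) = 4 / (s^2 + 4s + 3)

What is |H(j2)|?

Substitute s = j2: numerator = 4, denominator = -1 + j8.
|H(j2)| = |4| / |-1 + j8| = 4 / 8.0623 ≈ 0.4961.

|H(j2)| ≈ 0.4961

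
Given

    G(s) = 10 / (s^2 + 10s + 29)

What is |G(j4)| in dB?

|G(j4)|_dB ≈ -12.5 dB

Substitute s = j4: numerator = 10, denominator = 13 + j40.
|G(j4)| = |10| / |13 + j40| = 10 / 42.059 ≈ 0.2378.
In decibels: 20·log₁₀(0.2378) ≈ -12.5 dB.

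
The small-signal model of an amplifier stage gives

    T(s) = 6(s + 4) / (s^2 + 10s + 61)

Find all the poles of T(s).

s = -5 + 6j, -5 - 6j

The poles are the roots of the denominator s^2 + 10s + 61 = 0.
Using the quadratic formula: s = (-10 ± √(-144))/2 = -5 ± 6j.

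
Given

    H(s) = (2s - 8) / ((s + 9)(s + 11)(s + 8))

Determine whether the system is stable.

The poles can be read from the denominator factors: s = -9, -11, -8.
Since all poles lie strictly in the left half-plane, the system is stable.

stable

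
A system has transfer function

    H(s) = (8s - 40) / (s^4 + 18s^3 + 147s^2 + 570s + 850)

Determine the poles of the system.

The poles are the roots of the denominator s^4 + 18s^3 + 147s^2 + 570s + 850 = 0.
No real roots exist; factor into two real quadratics: (s^2 + 8s + 17)(s^2 + 10s + 50) = 0.
Each quadratic gives a conjugate pair via the quadratic formula.

s = -4 + j, -4 - j, -5 + 5j, -5 - 5j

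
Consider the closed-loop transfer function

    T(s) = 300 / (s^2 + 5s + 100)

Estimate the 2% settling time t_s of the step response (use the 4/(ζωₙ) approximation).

Comparing s^2 + 5s + 100 to s^2 + 2ζωₙs + ωₙ²: ωₙ = 10 rad/s and ζ = 5/(2·10) = 0.25.
ζωₙ = 5/2 = 2.5, so t_s ≈ 4/(ζωₙ) = 4/2.5 = 1.600 s.

t_s ≈ 1.600 s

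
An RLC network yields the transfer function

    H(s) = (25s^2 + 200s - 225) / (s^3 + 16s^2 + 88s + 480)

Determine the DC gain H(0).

Set s = 0: H(0) = (-225) / (480) = -15/32.

H(0) = -15/32 ≈ -0.4688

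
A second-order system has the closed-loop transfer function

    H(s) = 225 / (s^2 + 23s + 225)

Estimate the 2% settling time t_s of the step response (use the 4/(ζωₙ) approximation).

Comparing s^2 + 23s + 225 to s^2 + 2ζωₙs + ωₙ²: ωₙ = 15 rad/s and ζ = 23/(2·15) ≈ 0.7667.
ζωₙ = 23/2 = 11.5, so t_s ≈ 4/(ζωₙ) = 4/11.5 ≈ 0.3478 s.

t_s ≈ 0.3478 s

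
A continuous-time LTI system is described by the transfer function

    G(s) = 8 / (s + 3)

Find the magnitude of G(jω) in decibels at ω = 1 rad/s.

|G(j1)|_dB ≈ 8.06 dB

Substitute s = j1: numerator = 8, denominator = 3 + j1.
|G(j1)| = |8| / |3 + j1| = 8 / 3.1623 ≈ 2.530.
In decibels: 20·log₁₀(2.530) ≈ 8.06 dB.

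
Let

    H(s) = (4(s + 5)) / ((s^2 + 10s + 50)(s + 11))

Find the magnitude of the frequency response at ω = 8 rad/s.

|H(j8)| ≈ 0.03416

Substitute s = j8: numerator = 20 + j32, denominator = -794 + j768.
|H(j8)| = |20 + j32| / |-794 + j768| = 37.736 / 1104.7 ≈ 0.03416.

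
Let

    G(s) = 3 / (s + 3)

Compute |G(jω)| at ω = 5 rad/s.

|G(j5)| ≈ 0.5145

Substitute s = j5: numerator = 3, denominator = 3 + j5.
|G(j5)| = |3| / |3 + j5| = 3 / 5.8310 ≈ 0.5145.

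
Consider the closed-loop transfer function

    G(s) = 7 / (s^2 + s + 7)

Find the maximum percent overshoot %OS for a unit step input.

%OS ≈ 54.6%

Comparing s^2 + s + 7 to s^2 + 2ζωₙs + ωₙ²: ωₙ = √7 ≈ 2.646 rad/s and ζ = 1/(2·√7) ≈ 0.1890.
%OS = 100·exp(−πζ/√(1−ζ²)) = 100·exp(−π·0.1890/√(1−0.1890²)) ≈ 54.6%.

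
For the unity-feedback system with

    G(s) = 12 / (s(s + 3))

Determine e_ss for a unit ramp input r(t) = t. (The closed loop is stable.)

G(s) has one pole at the origin.
This is a Type 1 system. Kv = lim_{s→0} s·G(s) = 12/3 = 4.
e_ss = 1/Kv = 1/(4) = 1/4 ≈ 0.2500.

e_ss = 0.2500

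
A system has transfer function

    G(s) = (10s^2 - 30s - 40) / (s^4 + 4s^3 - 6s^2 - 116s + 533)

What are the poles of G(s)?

s = 3 ± 2j, -5 ± 4j

The poles are the roots of the denominator s^4 + 4s^3 - 6s^2 - 116s + 533 = 0.
No real roots exist; factor into two real quadratics: (s^2 - 6s + 13)(s^2 + 10s + 41) = 0.
Each quadratic gives a conjugate pair via the quadratic formula.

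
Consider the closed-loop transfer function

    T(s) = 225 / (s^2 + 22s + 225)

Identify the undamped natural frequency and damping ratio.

Compare the denominator to the standard form s^2 + 2ζωₙs + ωₙ².
ωₙ² = 225, so ωₙ = 15 rad/s.
2ζωₙ = 22, so ζ = 22/(2·15) ≈ 0.7333.
With ζ = 0.7333 the response is underdamped.

ωₙ = 15 rad/s, ζ ≈ 0.7333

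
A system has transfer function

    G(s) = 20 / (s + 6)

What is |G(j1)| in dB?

Substitute s = j1: numerator = 20, denominator = 6 + j1.
|G(j1)| = |20| / |6 + j1| = 20 / 6.0828 ≈ 3.288.
In decibels: 20·log₁₀(3.288) ≈ 10.3 dB.

|G(j1)|_dB ≈ 10.3 dB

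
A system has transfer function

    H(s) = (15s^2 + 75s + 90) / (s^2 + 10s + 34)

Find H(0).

H(0) = 45/17 ≈ 2.647

Set s = 0: H(0) = (90) / (34) = 45/17.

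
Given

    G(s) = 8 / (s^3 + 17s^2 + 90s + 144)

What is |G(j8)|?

|G(j8)| ≈ 0.008276

Substitute s = j8: numerator = 8, denominator = -944 + j208.
|G(j8)| = |8| / |-944 + j208| = 8 / 966.64 ≈ 0.008276.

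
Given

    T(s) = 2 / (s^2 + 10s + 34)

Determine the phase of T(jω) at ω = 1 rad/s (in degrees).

At s = j1: numerator = 2, denominator = 33 + j10.
∠T = ∠num − ∠den = 0° − (16.858°) = -16.86°.

∠T(j1) ≈ -16.86°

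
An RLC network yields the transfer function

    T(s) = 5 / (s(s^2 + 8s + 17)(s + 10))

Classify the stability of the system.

The poles can be read from the denominator factors: s = 0, -4 + j, -4 - j, -10.
Since the simple pole(s) at s = 0 lie on the jω-axis with none in the right half-plane, the system is marginally stable.

marginally stable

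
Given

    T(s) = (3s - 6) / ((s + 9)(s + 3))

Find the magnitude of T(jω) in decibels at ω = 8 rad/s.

Substitute s = j8: numerator = -6 + j24, denominator = -37 + j96.
|T(j8)| = |-6 + j24| / |-37 + j96| = 24.739 / 102.88 ≈ 0.2405.
In decibels: 20·log₁₀(0.2405) ≈ -12.4 dB.

|T(j8)|_dB ≈ -12.4 dB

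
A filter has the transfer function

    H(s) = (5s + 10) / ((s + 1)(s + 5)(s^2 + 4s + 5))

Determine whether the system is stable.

stable

The poles can be read from the denominator factors: s = -1, -5, -2 ± j.
Since all poles lie strictly in the left half-plane, the system is stable.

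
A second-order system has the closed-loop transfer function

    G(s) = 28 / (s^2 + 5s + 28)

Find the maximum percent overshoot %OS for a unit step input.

Comparing s^2 + 5s + 28 to s^2 + 2ζωₙs + ωₙ²: ωₙ = √28 ≈ 5.292 rad/s and ζ = 5/(2·√28) ≈ 0.4725.
%OS = 100·exp(−πζ/√(1−ζ²)) = 100·exp(−π·0.4725/√(1−0.4725²)) ≈ 18.6%.

%OS ≈ 18.6%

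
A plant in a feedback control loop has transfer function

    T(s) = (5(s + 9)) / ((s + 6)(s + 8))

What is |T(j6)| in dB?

Substitute s = j6: numerator = 45 + j30, denominator = 12 + j84.
|T(j6)| = |45 + j30| / |12 + j84| = 54.083 / 84.853 ≈ 0.6374.
In decibels: 20·log₁₀(0.6374) ≈ -3.91 dB.

|T(j6)|_dB ≈ -3.91 dB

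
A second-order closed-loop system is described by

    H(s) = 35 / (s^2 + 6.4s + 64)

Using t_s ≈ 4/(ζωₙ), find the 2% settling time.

t_s ≈ 1.250 s

Comparing s^2 + 6.4s + 64 to s^2 + 2ζωₙs + ωₙ²: ωₙ = 8 rad/s and ζ = 6.4/(2·8) = 0.4.
ζωₙ = 6.4/2 = 3.2, so t_s ≈ 4/(ζωₙ) = 4/3.2 = 1.250 s.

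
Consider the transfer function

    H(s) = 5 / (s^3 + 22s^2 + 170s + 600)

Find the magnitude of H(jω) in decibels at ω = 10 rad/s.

Substitute s = j10: numerator = 5, denominator = -1600 + j700.
|H(j10)| = |5| / |-1600 + j700| = 5 / 1746.4 ≈ 0.002863.
In decibels: 20·log₁₀(0.002863) ≈ -50.9 dB.

|H(j10)|_dB ≈ -50.9 dB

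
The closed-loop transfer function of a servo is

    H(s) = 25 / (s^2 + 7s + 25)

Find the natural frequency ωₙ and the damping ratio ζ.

Compare the denominator to the standard form s^2 + 2ζωₙs + ωₙ².
ωₙ² = 25, so ωₙ = 5 rad/s.
2ζωₙ = 7, so ζ = 7/(2·5) = 0.7.
With ζ = 0.7 the response is underdamped.

ωₙ = 5 rad/s, ζ = 0.7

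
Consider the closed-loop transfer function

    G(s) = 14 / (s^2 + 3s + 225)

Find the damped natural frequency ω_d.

Comparing s^2 + 3s + 225 to s^2 + 2ζωₙs + ωₙ²: ωₙ = 15 rad/s and ζ = 3/(2·15) = 0.1.
ζωₙ = 3/2 = 1.5, so ω_d = ωₙ√(1−ζ²) = √(ωₙ² − (ζωₙ)²) = √(225 − 1.5²) = √222.75 ≈ 14.92 rad/s.

ω_d ≈ 14.92 rad/s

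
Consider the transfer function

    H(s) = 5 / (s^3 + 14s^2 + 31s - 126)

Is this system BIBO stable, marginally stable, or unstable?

The denominator s^3 + 14s^2 + 31s - 126 factors as (s + 9)(s - 2)(s + 7), giving poles at s = -9, 2, -7.
Since the pole(s) at s = 2 lie in the right half-plane, the system is unstable.

unstable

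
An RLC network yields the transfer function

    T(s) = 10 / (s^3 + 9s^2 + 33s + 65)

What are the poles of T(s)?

The poles are the roots of the denominator s^3 + 9s^2 + 33s + 65 = 0.
Trying s = -5: the polynomial evaluates to 0, so (s + 5) is a factor.
Dividing out leaves s^2 + 4s + 13 = 0.
The quadratic formula then gives s = -2 ± 3j.

s = -2 + 3j, -2 - 3j, -5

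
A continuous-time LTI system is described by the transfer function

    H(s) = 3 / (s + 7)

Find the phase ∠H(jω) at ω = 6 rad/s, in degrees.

∠H(j6) ≈ -40.60°

At s = j6: numerator = 3, denominator = 7 + j6.
∠H = ∠num − ∠den = 0° − (40.601°) = -40.60°.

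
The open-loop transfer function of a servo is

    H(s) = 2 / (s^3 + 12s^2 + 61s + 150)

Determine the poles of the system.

The poles are the roots of the denominator s^3 + 12s^2 + 61s + 150 = 0.
Trying s = -6: the polynomial evaluates to 0, so (s + 6) is a factor.
Dividing out leaves s^2 + 6s + 25 = 0.
The quadratic formula then gives s = -3 ± 4j.

s = -3 + 4j, -3 - 4j, -6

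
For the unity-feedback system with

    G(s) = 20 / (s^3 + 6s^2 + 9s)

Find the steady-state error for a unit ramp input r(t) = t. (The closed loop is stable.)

G(s) has one pole at the origin.
This is a Type 1 system. Kv = lim_{s→0} s·G(s) = 20/9.
e_ss = 1/Kv = 1/(20/9) = 9/20 ≈ 0.4500.

e_ss = 0.4500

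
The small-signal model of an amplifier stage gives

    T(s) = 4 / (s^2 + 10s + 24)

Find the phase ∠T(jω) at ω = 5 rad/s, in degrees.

∠T(j5) ≈ -91.15°

At s = j5: numerator = 4, denominator = -1 + j50.
∠T = ∠num − ∠den = 0° − (91.146°) = -91.15°.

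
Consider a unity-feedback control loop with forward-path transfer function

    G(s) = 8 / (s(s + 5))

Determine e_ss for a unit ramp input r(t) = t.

e_ss = 0.6250

G(s) has one pole at the origin.
This is a Type 1 system. Kv = lim_{s→0} s·G(s) = 8/5.
e_ss = 1/Kv = 1/(8/5) = 5/8 ≈ 0.6250.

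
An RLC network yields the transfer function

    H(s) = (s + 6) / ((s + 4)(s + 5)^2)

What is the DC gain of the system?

Set s = 0: H(0) = (6) / (100) = 3/50.

H(0) = 3/50 ≈ 0.06000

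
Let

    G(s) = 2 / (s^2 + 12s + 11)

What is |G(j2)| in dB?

Substitute s = j2: numerator = 2, denominator = 7 + j24.
|G(j2)| = |2| / |7 + j24| = 2 / 25 = 0.08000.
In decibels: 20·log₁₀(0.08000) ≈ -21.9 dB.

|G(j2)|_dB ≈ -21.9 dB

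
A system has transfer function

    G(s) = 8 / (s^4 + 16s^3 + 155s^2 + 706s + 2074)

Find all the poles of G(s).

The poles are the roots of the denominator s^4 + 16s^3 + 155s^2 + 706s + 2074 = 0.
No real roots exist; factor into two real quadratics: (s^2 + 10s + 61)(s^2 + 6s + 34) = 0.
Each quadratic gives a conjugate pair via the quadratic formula.

s = -5 + 6j, -5 - 6j, -3 + 5j, -3 - 5j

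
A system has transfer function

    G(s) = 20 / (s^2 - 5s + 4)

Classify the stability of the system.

The denominator s^2 - 5s + 4 factors as (s - 4)(s - 1), giving poles at s = 4, 1.
Since the pole(s) at s = 4, 1 lie in the right half-plane, the system is unstable.

unstable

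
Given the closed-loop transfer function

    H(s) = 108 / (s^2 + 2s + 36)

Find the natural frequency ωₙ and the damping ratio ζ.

ωₙ = 6 rad/s, ζ ≈ 0.1667

Compare the denominator to the standard form s^2 + 2ζωₙs + ωₙ².
ωₙ² = 36, so ωₙ = 6 rad/s.
2ζωₙ = 2, so ζ = 2/(2·6) ≈ 0.1667.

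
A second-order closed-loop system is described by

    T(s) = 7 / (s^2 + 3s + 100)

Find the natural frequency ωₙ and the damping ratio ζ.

ωₙ = 10 rad/s, ζ = 0.15

Compare the denominator to the standard form s^2 + 2ζωₙs + ωₙ².
ωₙ² = 100, so ωₙ = 10 rad/s.
2ζωₙ = 3, so ζ = 3/(2·10) = 0.15.
With ζ = 0.15 the response is underdamped.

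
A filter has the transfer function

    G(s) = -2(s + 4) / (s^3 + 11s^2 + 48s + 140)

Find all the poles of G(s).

The poles are the roots of the denominator s^3 + 11s^2 + 48s + 140 = 0.
Trying s = -7: the polynomial evaluates to 0, so (s + 7) is a factor.
Dividing out leaves s^2 + 4s + 20 = 0.
The quadratic formula then gives s = -2 ± 4j.

s = -2 + 4j, -2 - 4j, -7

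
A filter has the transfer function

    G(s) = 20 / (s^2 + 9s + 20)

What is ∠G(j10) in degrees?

At s = j10: numerator = 20, denominator = -80 + j90.
∠G = ∠num − ∠den = 0° − (131.63°) = -131.6°.

∠G(j10) ≈ -131.6°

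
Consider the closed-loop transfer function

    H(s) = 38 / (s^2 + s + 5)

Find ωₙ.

ωₙ ≈ 2.236 rad/s

Compare the denominator to the standard form s^2 + 2ζωₙs + ωₙ².
ωₙ² = 5, so ωₙ = √5 ≈ 2.236 rad/s.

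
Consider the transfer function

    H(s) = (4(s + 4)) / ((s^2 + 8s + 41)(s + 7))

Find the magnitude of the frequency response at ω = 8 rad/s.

Substitute s = j8: numerator = 16 + j32, denominator = -673 + j264.
|H(j8)| = |16 + j32| / |-673 + j264| = 35.777 / 722.93 ≈ 0.04949.

|H(j8)| ≈ 0.04949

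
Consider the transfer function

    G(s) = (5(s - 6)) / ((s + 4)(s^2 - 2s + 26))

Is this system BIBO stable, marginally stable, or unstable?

unstable

The poles can be read from the denominator factors: s = -4, 1 ± 5j.
Since the pole(s) at s = 1 + 5j, 1 - 5j lie in the right half-plane, the system is unstable.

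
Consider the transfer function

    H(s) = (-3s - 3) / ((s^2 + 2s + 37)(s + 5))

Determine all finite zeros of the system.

Set the numerator to zero: -3s - 3 = 0, i.e. -3·(s + 1) = 0.
So s = -1.

s = -1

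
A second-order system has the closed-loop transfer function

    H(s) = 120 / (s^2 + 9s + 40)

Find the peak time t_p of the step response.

t_p ≈ 0.7069 s

Comparing s^2 + 9s + 40 to s^2 + 2ζωₙs + ωₙ²: ωₙ = √40 ≈ 6.325 rad/s and ζ = 9/(2·√40) ≈ 0.7115.
ζωₙ = 9/2 = 4.5, so ω_d = ωₙ√(1−ζ²) = √(ωₙ² − (ζωₙ)²) = √(40 − 4.5²) = √19.75 ≈ 4.444 rad/s.
t_p = π/ω_d = π/4.444 ≈ 0.7069 s.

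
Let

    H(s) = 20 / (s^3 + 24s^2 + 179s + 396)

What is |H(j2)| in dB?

Substitute s = j2: numerator = 20, denominator = 300 + j350.
|H(j2)| = |20| / |300 + j350| = 20 / 460.98 ≈ 0.04339.
In decibels: 20·log₁₀(0.04339) ≈ -27.3 dB.

|H(j2)|_dB ≈ -27.3 dB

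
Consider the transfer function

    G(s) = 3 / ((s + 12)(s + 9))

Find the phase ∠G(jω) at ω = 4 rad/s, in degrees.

∠G(j4) ≈ -42.40°

At s = j4: numerator = 3, denominator = 92 + j84.
∠G = ∠num − ∠den = 0° − (42.397°) = -42.40°.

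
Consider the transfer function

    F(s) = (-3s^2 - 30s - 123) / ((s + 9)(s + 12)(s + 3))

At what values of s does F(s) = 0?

s = -5 ± 4j

Set the numerator to zero: -3s^2 - 30s - 123 = 0, i.e. -3·(s^2 + 10s + 41) = 0.
Factoring: (s^2 + 10s + 41) = 0.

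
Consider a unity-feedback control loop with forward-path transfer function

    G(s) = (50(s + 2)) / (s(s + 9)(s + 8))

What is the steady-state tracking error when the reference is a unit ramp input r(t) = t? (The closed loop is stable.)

G(s) has one pole at the origin.
This is a Type 1 system. Kv = lim_{s→0} s·G(s) = 100/72 = 25/18.
e_ss = 1/Kv = 1/(25/18) = 18/25 ≈ 0.7200.

e_ss = 0.7200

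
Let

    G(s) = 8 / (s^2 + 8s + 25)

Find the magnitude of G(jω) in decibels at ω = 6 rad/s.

Substitute s = j6: numerator = 8, denominator = -11 + j48.
|G(j6)| = |8| / |-11 + j48| = 8 / 49.244 ≈ 0.1625.
In decibels: 20·log₁₀(0.1625) ≈ -15.8 dB.

|G(j6)|_dB ≈ -15.8 dB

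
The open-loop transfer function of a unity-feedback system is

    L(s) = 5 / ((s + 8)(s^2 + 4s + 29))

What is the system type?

Type 0

The denominator has no factor of s at the origin — no free integrator — so this is a Type 0 system.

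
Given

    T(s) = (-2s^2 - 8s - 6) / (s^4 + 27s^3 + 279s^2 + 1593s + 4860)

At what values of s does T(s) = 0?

s = -1, -3

Set the numerator to zero: -2s^2 - 8s - 6 = 0, i.e. -2·(s^2 + 4s + 3) = 0.
Factoring: (s + 1)(s + 3) = 0.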